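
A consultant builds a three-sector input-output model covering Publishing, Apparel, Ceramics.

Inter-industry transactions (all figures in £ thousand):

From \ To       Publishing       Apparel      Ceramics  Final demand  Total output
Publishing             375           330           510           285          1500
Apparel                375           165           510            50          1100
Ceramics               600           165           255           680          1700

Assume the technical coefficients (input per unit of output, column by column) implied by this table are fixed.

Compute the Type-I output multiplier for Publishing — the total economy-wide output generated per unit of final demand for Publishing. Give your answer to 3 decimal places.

Technical coefficients a_ij = z_ij / X_j:
  a_PP = 375/1500 = 0.25, a_AP = 375/1500 = 0.25, a_CP = 600/1500 = 0.40
  a_PA = 330/1100 = 0.30, a_AA = 165/1100 = 0.15, a_CA = 165/1100 = 0.15
  a_PC = 510/1700 = 0.30, a_AC = 510/1700 = 0.30, a_CC = 255/1700 = 0.15
I − A =
  [   0.75    -0.30    -0.30]
  [  -0.25     0.85    -0.30]
  [  -0.40    -0.15     0.85]
Cofactors of I−A, C_ij = (−1)^(i+j)·(minor ij) (rows/columns in the sector order above):
  C_11 = (0.85)(0.85) − (-0.30)(-0.15) = 0.6775
  C_12 = −[(-0.25)(0.85) − (-0.30)(-0.40)] = 0.3325
  C_13 = (-0.25)(-0.15) − (0.85)(-0.40) = 0.3775
  C_21 = −[(-0.30)(0.85) − (-0.30)(-0.15)] = 0.3000
  C_22 = (0.75)(0.85) − (-0.30)(-0.40) = 0.5175
  C_23 = −[(0.75)(-0.15) − (-0.30)(-0.40)] = 0.2325
  C_31 = (-0.30)(-0.30) − (-0.30)(0.85) = 0.3450
  C_32 = −[(0.75)(-0.30) − (-0.30)(-0.25)] = 0.3000
  C_33 = (0.75)(0.85) − (-0.30)(-0.25) = 0.5625
det(I−A) = Σ_j (I−A)_1j·C_1j = (0.75)(0.6775) + (-0.30)(0.3325) + (-0.30)(0.3775) = 0.295125
adj(I−A) = Cᵀ =
  [ 0.6775   0.3000   0.3450]
  [ 0.3325   0.5175   0.3000]
  [ 0.3775   0.2325   0.5625]
(I − A)⁻¹ = adj(I−A) / det(I−A) ≈
  [   2.2956     1.0165     1.1690]
  [   1.1266     1.7535     1.0165]
  [   1.2791     0.7878     1.9060]
The output multiplier for sector j is the column-j sum of the Leontief inverse (I − A)⁻¹ = adj(I−A) / det(I−A).
Column P of adj(I−A): (0.6775, 0.3325, 0.3775); det(I−A) = 0.295125.
m_P = (0.6775 + 0.3325 + 0.3775) / 0.295125 = 1.3875 / 0.295125 ≈ 4.701.

m_P = 4.701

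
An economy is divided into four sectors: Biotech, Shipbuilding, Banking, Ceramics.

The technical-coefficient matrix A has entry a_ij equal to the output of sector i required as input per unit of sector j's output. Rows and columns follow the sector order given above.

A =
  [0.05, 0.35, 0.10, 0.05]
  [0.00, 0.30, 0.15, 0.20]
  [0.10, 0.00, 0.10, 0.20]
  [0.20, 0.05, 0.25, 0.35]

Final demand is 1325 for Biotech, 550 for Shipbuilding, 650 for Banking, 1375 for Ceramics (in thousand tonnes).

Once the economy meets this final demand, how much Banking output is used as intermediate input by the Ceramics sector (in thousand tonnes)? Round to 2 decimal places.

I − A =
  [   0.95    -0.35    -0.10    -0.05]
  [   0.00     0.70    -0.15    -0.20]
  [  -0.10     0.00     0.90    -0.20]
  [  -0.20    -0.05    -0.25     0.65]
Compute the cofactors C_ij = (−1)^(i+j)·(3×3 minor ij) of I−A; the adjugate is their transpose:
adj(I−A) = Cᵀ =
  [ 0.364000   0.190500   0.105250   0.119000]
  [ 0.056750   0.487500   0.142625   0.198250]
  [ 0.072500   0.046500   0.401750   0.143500]
  [ 0.144250   0.114000   0.197875   0.586250]
det(I−A) = Σ_j (I−A)_1j·C_1j = (0.95)(0.364000) + (-0.35)(0.056750) + (-0.10)(0.072500) + (-0.05)(0.144250) = 0.311475
(I − A)⁻¹ = adj(I−A) / det(I−A) ≈
  [   1.1686     0.6116     0.3379     0.3821]
  [   0.1822     1.5651     0.4579     0.6365]
  [   0.2328     0.1493     1.2898     0.4607]
  [   0.4631     0.3660     0.6353     1.8822]
First solve x = (I − A)⁻¹ d = adj(I−A)·d / det(I−A); in particular x_4 = (0.144250·1325 + 0.114000·550 + 0.197875·650 + 0.586250·1375) / 0.311475 = 1188.54375 / 0.311475 ≈ 3815.8560.
Intermediate flow from 3 to 4: z_34 = a_34 · x_4 = 0.20 × 1188.54375 / 0.311475 = 237.70875 / 0.311475 ≈ 763.17.

z_34 = 763.17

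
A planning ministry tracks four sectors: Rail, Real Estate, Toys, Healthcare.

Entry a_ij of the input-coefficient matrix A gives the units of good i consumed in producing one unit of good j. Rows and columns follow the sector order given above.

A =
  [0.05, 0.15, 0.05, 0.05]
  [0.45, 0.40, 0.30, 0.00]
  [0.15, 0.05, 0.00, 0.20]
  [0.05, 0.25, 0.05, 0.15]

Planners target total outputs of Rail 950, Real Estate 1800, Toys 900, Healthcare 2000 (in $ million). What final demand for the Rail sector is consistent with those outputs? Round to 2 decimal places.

I − A =
  [   0.95    -0.15    -0.05    -0.05]
  [  -0.45     0.60    -0.30     0.00]
  [  -0.15    -0.05     1.00    -0.20]
  [  -0.05    -0.25    -0.05     0.85]
d = (I − A) x:
  d_1 = (+0.95)·950 + (-0.15)·1800 + (-0.05)·900 + (-0.05)·2000 = 487.50
  d_2 = (-0.45)·950 + (+0.60)·1800 + (-0.30)·900 + (+0.00)·2000 = 382.50
  d_3 = (-0.15)·950 + (-0.05)·1800 + (+1.00)·900 + (-0.20)·2000 = 267.50
  d_4 = (-0.05)·950 + (-0.25)·1800 + (-0.05)·900 + (+0.85)·2000 = 1157.50

d_1 = 487.50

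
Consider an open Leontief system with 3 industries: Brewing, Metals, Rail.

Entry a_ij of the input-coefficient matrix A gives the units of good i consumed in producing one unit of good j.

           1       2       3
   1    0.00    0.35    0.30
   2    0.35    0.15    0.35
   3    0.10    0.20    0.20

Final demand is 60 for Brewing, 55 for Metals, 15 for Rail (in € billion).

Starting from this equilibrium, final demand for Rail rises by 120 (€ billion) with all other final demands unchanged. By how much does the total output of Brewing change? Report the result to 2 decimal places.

Δx_1 = 99.94

I − A =
  [   1.00    -0.35    -0.30]
  [  -0.35     0.85    -0.35]
  [  -0.10    -0.20     0.80]
Cofactors of I−A, C_ij = (−1)^(i+j)·(minor ij) (rows/columns in the sector order above):
  C_11 = (0.85)(0.80) − (-0.35)(-0.20) = 0.6100
  C_12 = −[(-0.35)(0.80) − (-0.35)(-0.10)] = 0.3150
  C_13 = (-0.35)(-0.20) − (0.85)(-0.10) = 0.1550
  C_21 = −[(-0.35)(0.80) − (-0.30)(-0.20)] = 0.3400
  C_22 = (1.00)(0.80) − (-0.30)(-0.10) = 0.7700
  C_23 = −[(1.00)(-0.20) − (-0.35)(-0.10)] = 0.2350
  C_31 = (-0.35)(-0.35) − (-0.30)(0.85) = 0.3775
  C_32 = −[(1.00)(-0.35) − (-0.30)(-0.35)] = 0.4550
  C_33 = (1.00)(0.85) − (-0.35)(-0.35) = 0.7275
det(I−A) = Σ_j (I−A)_1j·C_1j = (1.00)(0.6100) + (-0.35)(0.3150) + (-0.30)(0.1550) = 0.45325
adj(I−A) = Cᵀ =
  [ 0.6100   0.3400   0.3775]
  [ 0.3150   0.7700   0.4550]
  [ 0.1550   0.2350   0.7275]
(I − A)⁻¹ = adj(I−A) / det(I−A) ≈
  [   1.3458     0.7501     0.8329]
  [   0.6950     1.6988     1.0039]
  [   0.3420     0.5185     1.6051]
Δx = (I − A)⁻¹ Δd with Δd having +120 in the Rail component and 0 elsewhere.
So Δx_1 = L_13 · (+120), where L_13 = adj(I−A)_13 / det(I−A) = 0.3775 / 0.45325.
Δx_1 = 0.3775 × (+120) / 0.45325 = 45.30 / 0.45325 ≈ 99.94.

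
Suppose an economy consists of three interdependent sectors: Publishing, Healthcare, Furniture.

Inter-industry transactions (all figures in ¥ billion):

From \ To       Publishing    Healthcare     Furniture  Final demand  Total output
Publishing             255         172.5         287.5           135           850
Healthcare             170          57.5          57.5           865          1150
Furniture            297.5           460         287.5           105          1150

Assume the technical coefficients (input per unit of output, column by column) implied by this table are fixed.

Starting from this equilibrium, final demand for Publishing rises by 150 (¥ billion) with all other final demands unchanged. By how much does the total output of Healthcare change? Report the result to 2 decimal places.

Δx_2 = 70.48

Technical coefficients a_ij = z_ij / X_j:
  a_11 = 255/850 = 0.30, a_21 = 170/850 = 0.20, a_31 = 297.5/850 = 0.35
  a_12 = 172.5/1150 = 0.15, a_22 = 57.5/1150 = 0.05, a_32 = 460/1150 = 0.40
  a_13 = 287.5/1150 = 0.25, a_23 = 57.5/1150 = 0.05, a_33 = 287.5/1150 = 0.25
I − A =
  [   0.70    -0.15    -0.25]
  [  -0.20     0.95    -0.05]
  [  -0.35    -0.40     0.75]
Cofactors of I−A, C_ij = (−1)^(i+j)·(minor ij) (rows/columns in the sector order above):
  C_11 = (0.95)(0.75) − (-0.05)(-0.40) = 0.6925
  C_12 = −[(-0.20)(0.75) − (-0.05)(-0.35)] = 0.1675
  C_13 = (-0.20)(-0.40) − (0.95)(-0.35) = 0.4125
  C_21 = −[(-0.15)(0.75) − (-0.25)(-0.40)] = 0.2125
  C_22 = (0.70)(0.75) − (-0.25)(-0.35) = 0.4375
  C_23 = −[(0.70)(-0.40) − (-0.15)(-0.35)] = 0.3325
  C_31 = (-0.15)(-0.05) − (-0.25)(0.95) = 0.2450
  C_32 = −[(0.70)(-0.05) − (-0.25)(-0.20)] = 0.0850
  C_33 = (0.70)(0.95) − (-0.15)(-0.20) = 0.6350
det(I−A) = Σ_j (I−A)_1j·C_1j = (0.70)(0.6925) + (-0.15)(0.1675) + (-0.25)(0.4125) = 0.3565
adj(I−A) = Cᵀ =
  [ 0.6925   0.2125   0.2450]
  [ 0.1675   0.4375   0.0850]
  [ 0.4125   0.3325   0.6350]
(I − A)⁻¹ = adj(I−A) / det(I−A) ≈
  [   1.9425     0.5961     0.6872]
  [   0.4698     1.2272     0.2384]
  [   1.1571     0.9327     1.7812]
Δx = (I − A)⁻¹ Δd with Δd having +150 in the Publishing component and 0 elsewhere.
So Δx_2 = L_21 · (+150), where L_21 = adj(I−A)_21 / det(I−A) = 0.1675 / 0.3565.
Δx_2 = 0.1675 × (+150) / 0.3565 = 25.125 / 0.3565 ≈ 70.48.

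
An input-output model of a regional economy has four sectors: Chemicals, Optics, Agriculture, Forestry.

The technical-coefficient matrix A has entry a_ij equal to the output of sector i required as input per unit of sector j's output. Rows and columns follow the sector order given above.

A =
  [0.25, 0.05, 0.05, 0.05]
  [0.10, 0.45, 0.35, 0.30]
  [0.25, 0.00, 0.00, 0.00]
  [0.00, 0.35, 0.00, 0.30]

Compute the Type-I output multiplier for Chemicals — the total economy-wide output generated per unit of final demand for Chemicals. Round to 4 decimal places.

m_1 = 2.7809

I − A =
  [   0.75    -0.05    -0.05    -0.05]
  [  -0.10     0.55    -0.35    -0.30]
  [  -0.25     0.00     1.00     0.00]
  [   0.00    -0.35     0.00     0.70]
Compute the cofactors C_ij = (−1)^(i+j)·(3×3 minor ij) of I−A; the adjugate is their transpose:
adj(I−A) = Cᵀ =
  [ 0.280000   0.052500   0.032375   0.042500]
  [ 0.131250   0.516250   0.187250   0.230625]
  [ 0.070000   0.013125   0.204750   0.010625]
  [ 0.065625   0.258125   0.093625   0.396250]
det(I−A) = Σ_j (I−A)_1j·C_1j = (0.75)(0.280000) + (-0.05)(0.131250) + (-0.05)(0.070000) + (-0.05)(0.065625) = 0.19665625
(I − A)⁻¹ = adj(I−A) / det(I−A) ≈
  [   1.42380     0.26696     0.16463     0.21611]
  [   0.66741     2.62514     0.95217     1.17273]
  [   0.35595     0.06674     1.04116     0.05403]
  [   0.33370     1.31257     0.47608     2.01494]
The output multiplier for sector j is the column-j sum of the Leontief inverse (I − A)⁻¹ = adj(I−A) / det(I−A).
Column 1 of adj(I−A): (0.280000, 0.131250, 0.070000, 0.065625); det(I−A) = 0.19665625.
m_1 = (0.280000 + 0.131250 + 0.070000 + 0.065625) / 0.19665625 = 0.546875 / 0.19665625 ≈ 2.7809.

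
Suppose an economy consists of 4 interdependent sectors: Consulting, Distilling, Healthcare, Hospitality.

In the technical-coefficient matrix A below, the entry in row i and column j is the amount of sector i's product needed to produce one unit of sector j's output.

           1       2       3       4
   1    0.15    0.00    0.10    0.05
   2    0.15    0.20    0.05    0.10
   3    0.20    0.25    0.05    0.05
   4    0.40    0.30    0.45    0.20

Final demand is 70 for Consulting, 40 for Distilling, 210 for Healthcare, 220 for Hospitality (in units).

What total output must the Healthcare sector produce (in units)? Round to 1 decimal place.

x_3 = 332.4

I − A =
  [   0.85     0.00    -0.10    -0.05]
  [  -0.15     0.80    -0.05    -0.10]
  [  -0.20    -0.25     0.95    -0.05]
  [  -0.40    -0.30    -0.45     0.80]
Compute the cofactors C_ij = (−1)^(i+j)·(3×3 minor ij) of I−A; the adjugate is their transpose:
adj(I−A) = Cᵀ =
  [ 0.539500   0.041375   0.079750   0.043875]
  [ 0.166625   0.585375   0.090625   0.089250]
  [ 0.180250   0.180750   0.500250   0.065125]
  [ 0.433625   0.341875   0.355250   0.615625]
det(I−A) = Σ_j (I−A)_1j·C_1j = (0.85)(0.539500) + (0.00)(0.166625) + (-0.10)(0.180250) + (-0.05)(0.433625) = 0.41886875
(I − A)⁻¹ = adj(I−A) / det(I−A) ≈
  [   1.2880     0.0988     0.1904     0.1047]
  [   0.3978     1.3975     0.2164     0.2131]
  [   0.4303     0.4315     1.1943     0.1555]
  [   1.0352     0.8162     0.8481     1.4697]
x = (I − A)⁻¹ d = adj(I−A)·d / det(I−A), with det(I−A) = 0.41886875:
  x_1 = (0.539500·70 + 0.041375·40 + 0.079750·210 + 0.043875·220) / 0.41886875 = 65.82 / 0.41886875 ≈ 157.1
  x_2 = (0.166625·70 + 0.585375·40 + 0.090625·210 + 0.089250·220) / 0.41886875 = 73.745 / 0.41886875 ≈ 176.1
  x_3 = (0.180250·70 + 0.180750·40 + 0.500250·210 + 0.065125·220) / 0.41886875 = 139.2275 / 0.41886875 ≈ 332.4
  x_4 = (0.433625·70 + 0.341875·40 + 0.355250·210 + 0.615625·220) / 0.41886875 = 254.06875 / 0.41886875 ≈ 606.6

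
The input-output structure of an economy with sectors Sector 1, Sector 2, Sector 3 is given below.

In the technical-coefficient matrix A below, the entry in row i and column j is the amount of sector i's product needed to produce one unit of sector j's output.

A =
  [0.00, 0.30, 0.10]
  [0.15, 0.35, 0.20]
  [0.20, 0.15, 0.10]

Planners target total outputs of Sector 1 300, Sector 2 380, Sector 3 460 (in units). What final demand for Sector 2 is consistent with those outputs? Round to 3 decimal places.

d_2 = 110.000

I − A =
  [   1.00    -0.30    -0.10]
  [  -0.15     0.65    -0.20]
  [  -0.20    -0.15     0.90]
d = (I − A) x:
  d_1 = (+1.00)·300 + (-0.30)·380 + (-0.10)·460 = 140.000
  d_2 = (-0.15)·300 + (+0.65)·380 + (-0.20)·460 = 110.000
  d_3 = (-0.20)·300 + (-0.15)·380 + (+0.90)·460 = 297.000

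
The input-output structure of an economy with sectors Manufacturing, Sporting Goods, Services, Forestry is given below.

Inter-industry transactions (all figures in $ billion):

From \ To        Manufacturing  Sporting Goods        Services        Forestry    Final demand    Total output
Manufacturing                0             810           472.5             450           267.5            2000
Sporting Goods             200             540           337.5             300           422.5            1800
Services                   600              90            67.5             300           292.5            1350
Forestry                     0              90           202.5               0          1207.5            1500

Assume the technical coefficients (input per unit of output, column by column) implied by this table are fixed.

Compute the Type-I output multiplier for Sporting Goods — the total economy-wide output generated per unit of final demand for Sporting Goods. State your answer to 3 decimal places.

m_2 = 3.368

Technical coefficients a_ij = z_ij / X_j:
  a_11 = 0/2000 = 0.00, a_21 = 200/2000 = 0.10, a_31 = 600/2000 = 0.30, a_41 = 0/2000 = 0.00
  a_12 = 810/1800 = 0.45, a_22 = 540/1800 = 0.30, a_32 = 90/1800 = 0.05, a_42 = 90/1800 = 0.05
  a_13 = 472.5/1350 = 0.35, a_23 = 337.5/1350 = 0.25, a_33 = 67.5/1350 = 0.05, a_43 = 202.5/1350 = 0.15
  a_14 = 450/1500 = 0.30, a_24 = 300/1500 = 0.20, a_34 = 300/1500 = 0.20, a_44 = 0/1500 = 0.00
I − A =
  [   1.00    -0.45    -0.35    -0.30]
  [  -0.10     0.70    -0.25    -0.20]
  [  -0.30    -0.05     0.95    -0.20]
  [   0.00    -0.05    -0.15     1.00]
Compute the cofactors C_ij = (−1)^(i+j)·(3×3 minor ij) of I−A; the adjugate is their transpose:
adj(I−A) = Cᵀ =
  [ 0.61800   0.45150   0.40275   0.35625]
  [ 0.17600   0.80150   0.31950   0.27700]
  [ 0.21300   0.19950   0.64350   0.23250]
  [ 0.04075   0.07000   0.11250   0.50075]
det(I−A) = Σ_j (I−A)_1j·C_1j = (1.00)(0.61800) + (-0.45)(0.17600) + (-0.35)(0.21300) + (-0.30)(0.04075) = 0.452025
(I − A)⁻¹ = adj(I−A) / det(I−A) ≈
  [   1.3672     0.9988     0.8910     0.7881]
  [   0.3894     1.7731     0.7068     0.6128]
  [   0.4712     0.4413     1.4236     0.5144]
  [   0.0901     0.1549     0.2489     1.1078]
The output multiplier for sector j is the column-j sum of the Leontief inverse (I − A)⁻¹ = adj(I−A) / det(I−A).
Column 2 of adj(I−A): (0.45150, 0.80150, 0.19950, 0.07000); det(I−A) = 0.452025.
m_2 = (0.45150 + 0.80150 + 0.19950 + 0.07000) / 0.452025 = 1.5225 / 0.452025 ≈ 3.368.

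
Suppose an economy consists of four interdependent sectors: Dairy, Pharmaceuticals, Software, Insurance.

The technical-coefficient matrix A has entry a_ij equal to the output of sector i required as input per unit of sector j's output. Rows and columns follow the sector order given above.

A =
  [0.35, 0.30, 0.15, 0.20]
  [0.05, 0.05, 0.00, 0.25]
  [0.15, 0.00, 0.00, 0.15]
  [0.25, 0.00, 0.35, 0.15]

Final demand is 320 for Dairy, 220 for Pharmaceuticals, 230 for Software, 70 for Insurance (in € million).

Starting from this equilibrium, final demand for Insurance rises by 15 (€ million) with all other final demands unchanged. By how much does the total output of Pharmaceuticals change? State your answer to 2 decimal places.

I − A =
  [   0.65    -0.30    -0.15    -0.20]
  [  -0.05     0.95     0.00    -0.25]
  [  -0.15     0.00     1.00    -0.15]
  [  -0.25     0.00    -0.35     0.85]
Compute the cofactors C_ij = (−1)^(i+j)·(3×3 minor ij) of I−A; the adjugate is their transpose:
adj(I−A) = Cᵀ =
  [ 0.757625   0.239250   0.213875   0.286375]
  [ 0.115500   0.433125   0.076125   0.168000]
  [ 0.156750   0.049500   0.445875   0.130125]
  [ 0.287375   0.090750   0.246500   0.581125]
det(I−A) = Σ_j (I−A)_1j·C_1j = (0.65)(0.757625) + (-0.30)(0.115500) + (-0.15)(0.156750) + (-0.20)(0.287375) = 0.37681875
(I − A)⁻¹ = adj(I−A) / det(I−A) ≈
  [   2.0106     0.6349     0.5676     0.7600]
  [   0.3065     1.1494     0.2020     0.4458]
  [   0.4160     0.1314     1.1833     0.3453]
  [   0.7626     0.2408     0.6542     1.5422]
Δx = (I − A)⁻¹ Δd with Δd having +15 in the Insurance component and 0 elsewhere.
So Δx_2 = L_24 · (+15), where L_24 = adj(I−A)_24 / det(I−A) = 0.168000 / 0.37681875.
Δx_2 = 0.168000 × (+15) / 0.37681875 = 2.52 / 0.37681875 ≈ 6.69.

Δx_2 = 6.69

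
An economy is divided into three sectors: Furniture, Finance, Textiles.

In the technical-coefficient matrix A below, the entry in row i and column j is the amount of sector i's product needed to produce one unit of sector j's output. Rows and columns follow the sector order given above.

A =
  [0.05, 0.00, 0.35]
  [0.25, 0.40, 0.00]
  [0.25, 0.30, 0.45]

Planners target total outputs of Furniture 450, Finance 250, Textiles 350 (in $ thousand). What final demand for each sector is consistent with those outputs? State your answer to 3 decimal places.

I − A =
  [   0.95     0.00    -0.35]
  [  -0.25     0.60     0.00]
  [  -0.25    -0.30     0.55]
d = (I − A) x:
  d_1 = (+0.95)·450 + (+0.00)·250 + (-0.35)·350 = 305.000
  d_2 = (-0.25)·450 + (+0.60)·250 + (+0.00)·350 = 37.500
  d_3 = (-0.25)·450 + (-0.30)·250 + (+0.55)·350 = 5.000

d_1 = 305.000, d_2 = 37.500, d_3 = 5.000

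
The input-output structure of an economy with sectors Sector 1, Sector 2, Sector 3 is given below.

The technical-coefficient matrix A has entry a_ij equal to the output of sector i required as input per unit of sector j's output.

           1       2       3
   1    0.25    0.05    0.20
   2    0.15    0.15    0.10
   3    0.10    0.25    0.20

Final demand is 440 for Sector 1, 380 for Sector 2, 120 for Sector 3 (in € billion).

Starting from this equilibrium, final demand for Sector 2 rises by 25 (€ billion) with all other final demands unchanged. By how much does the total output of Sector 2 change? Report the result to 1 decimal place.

Δx_2 = 31.5

I − A =
  [   0.75    -0.05    -0.20]
  [  -0.15     0.85    -0.10]
  [  -0.10    -0.25     0.80]
Cofactors of I−A, C_ij = (−1)^(i+j)·(minor ij) (rows/columns in the sector order above):
  C_11 = (0.85)(0.80) − (-0.10)(-0.25) = 0.6550
  C_12 = −[(-0.15)(0.80) − (-0.10)(-0.10)] = 0.1300
  C_13 = (-0.15)(-0.25) − (0.85)(-0.10) = 0.1225
  C_21 = −[(-0.05)(0.80) − (-0.20)(-0.25)] = 0.0900
  C_22 = (0.75)(0.80) − (-0.20)(-0.10) = 0.5800
  C_23 = −[(0.75)(-0.25) − (-0.05)(-0.10)] = 0.1925
  C_31 = (-0.05)(-0.10) − (-0.20)(0.85) = 0.1750
  C_32 = −[(0.75)(-0.10) − (-0.20)(-0.15)] = 0.1050
  C_33 = (0.75)(0.85) − (-0.05)(-0.15) = 0.6300
det(I−A) = Σ_j (I−A)_1j·C_1j = (0.75)(0.6550) + (-0.05)(0.1300) + (-0.20)(0.1225) = 0.46025
adj(I−A) = Cᵀ =
  [ 0.6550   0.0900   0.1750]
  [ 0.1300   0.5800   0.1050]
  [ 0.1225   0.1925   0.6300]
(I − A)⁻¹ = adj(I−A) / det(I−A) ≈
  [   1.4231     0.1955     0.3802]
  [   0.2825     1.2602     0.2281]
  [   0.2662     0.4183     1.3688]
Δx = (I − A)⁻¹ Δd with Δd having +25 in the Sector 2 component and 0 elsewhere.
So Δx_2 = L_22 · (+25), where L_22 = adj(I−A)_22 / det(I−A) = 0.5800 / 0.46025.
Δx_2 = 0.5800 × (+25) / 0.46025 = 14.50 / 0.46025 ≈ 31.5.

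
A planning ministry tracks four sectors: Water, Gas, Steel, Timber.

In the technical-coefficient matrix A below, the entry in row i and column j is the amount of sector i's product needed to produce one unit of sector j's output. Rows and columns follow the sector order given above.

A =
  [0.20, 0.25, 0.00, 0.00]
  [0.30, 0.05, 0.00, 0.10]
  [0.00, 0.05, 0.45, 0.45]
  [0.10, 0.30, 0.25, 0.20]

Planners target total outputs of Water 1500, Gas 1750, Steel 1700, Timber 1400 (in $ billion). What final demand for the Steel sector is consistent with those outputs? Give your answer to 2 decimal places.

I − A =
  [   0.80    -0.25     0.00     0.00]
  [  -0.30     0.95     0.00    -0.10]
  [   0.00    -0.05     0.55    -0.45]
  [  -0.10    -0.30    -0.25     0.80]
d = (I − A) x:
  d_W = (+0.80)·1500 + (-0.25)·1750 + (+0.00)·1700 + (+0.00)·1400 = 762.50
  d_G = (-0.30)·1500 + (+0.95)·1750 + (+0.00)·1700 + (-0.10)·1400 = 1072.50
  d_S = (+0.00)·1500 + (-0.05)·1750 + (+0.55)·1700 + (-0.45)·1400 = 217.50
  d_T = (-0.10)·1500 + (-0.30)·1750 + (-0.25)·1700 + (+0.80)·1400 = 20.00

d_S = 217.50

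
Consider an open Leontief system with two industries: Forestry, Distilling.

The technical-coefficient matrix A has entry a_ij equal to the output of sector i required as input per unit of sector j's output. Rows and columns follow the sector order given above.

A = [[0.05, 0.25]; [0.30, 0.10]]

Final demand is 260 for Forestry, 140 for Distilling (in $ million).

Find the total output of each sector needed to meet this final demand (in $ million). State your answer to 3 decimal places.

I − A =
  [   0.95    -0.25]
  [  -0.30     0.90]
det(I−A) = (0.95)(0.90) − (-0.25)(-0.30) = 0.7800
adj(I−A) = [[0.90, 0.25], [0.30, 0.95]]
(I − A)⁻¹ = adj(I−A) / det(I−A) ≈
  [   1.1538     0.3205]
  [   0.3846     1.2179]
x = (I − A)⁻¹ d = adj(I−A)·d / det(I−A), with det(I−A) = 0.7800:
  x_F = (0.90·260 + 0.25·140) / 0.7800 = 269.00 / 0.7800 ≈ 344.872
  x_D = (0.30·260 + 0.95·140) / 0.7800 = 211.00 / 0.7800 ≈ 270.513

x_F = 344.872, x_D = 270.513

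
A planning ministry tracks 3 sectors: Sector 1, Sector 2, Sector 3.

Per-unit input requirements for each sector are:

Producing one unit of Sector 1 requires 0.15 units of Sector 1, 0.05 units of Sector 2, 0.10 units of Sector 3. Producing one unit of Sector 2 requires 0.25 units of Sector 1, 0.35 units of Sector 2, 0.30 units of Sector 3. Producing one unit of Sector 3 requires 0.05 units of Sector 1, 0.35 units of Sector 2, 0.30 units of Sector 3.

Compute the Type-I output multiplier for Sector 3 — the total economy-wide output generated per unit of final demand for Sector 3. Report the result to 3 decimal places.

I − A =
  [   0.85    -0.25    -0.05]
  [  -0.05     0.65    -0.35]
  [  -0.10    -0.30     0.70]
Cofactors of I−A, C_ij = (−1)^(i+j)·(minor ij) (rows/columns in the sector order above):
  C_11 = (0.65)(0.70) − (-0.35)(-0.30) = 0.3500
  C_12 = −[(-0.05)(0.70) − (-0.35)(-0.10)] = 0.0700
  C_13 = (-0.05)(-0.30) − (0.65)(-0.10) = 0.0800
  C_21 = −[(-0.25)(0.70) − (-0.05)(-0.30)] = 0.1900
  C_22 = (0.85)(0.70) − (-0.05)(-0.10) = 0.5900
  C_23 = −[(0.85)(-0.30) − (-0.25)(-0.10)] = 0.2800
  C_31 = (-0.25)(-0.35) − (-0.05)(0.65) = 0.1200
  C_32 = −[(0.85)(-0.35) − (-0.05)(-0.05)] = 0.3000
  C_33 = (0.85)(0.65) − (-0.25)(-0.05) = 0.5400
det(I−A) = Σ_j (I−A)_1j·C_1j = (0.85)(0.3500) + (-0.25)(0.0700) + (-0.05)(0.0800) = 0.2760
adj(I−A) = Cᵀ =
  [ 0.3500   0.1900   0.1200]
  [ 0.0700   0.5900   0.3000]
  [ 0.0800   0.2800   0.5400]
(I − A)⁻¹ = adj(I−A) / det(I−A) ≈
  [   1.2681     0.6884     0.4348]
  [   0.2536     2.1377     1.0870]
  [   0.2899     1.0145     1.9565]
The output multiplier for sector j is the column-j sum of the Leontief inverse (I − A)⁻¹ = adj(I−A) / det(I−A).
Column 3 of adj(I−A): (0.1200, 0.3000, 0.5400); det(I−A) = 0.2760.
m_3 = (0.1200 + 0.3000 + 0.5400) / 0.2760 = 0.96 / 0.2760 ≈ 3.478.

m_3 = 3.478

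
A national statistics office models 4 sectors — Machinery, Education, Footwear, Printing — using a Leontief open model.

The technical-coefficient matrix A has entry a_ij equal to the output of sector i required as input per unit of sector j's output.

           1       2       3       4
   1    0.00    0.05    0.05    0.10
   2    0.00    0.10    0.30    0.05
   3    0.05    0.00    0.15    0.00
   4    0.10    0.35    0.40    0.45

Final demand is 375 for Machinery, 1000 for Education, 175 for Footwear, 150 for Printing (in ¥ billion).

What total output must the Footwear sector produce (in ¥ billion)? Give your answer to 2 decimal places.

I − A =
  [   1.00    -0.05    -0.05    -0.10]
  [   0.00     0.90    -0.30    -0.05]
  [  -0.05     0.00     0.85     0.00]
  [  -0.10    -0.35    -0.40     0.55]
Compute the cofactors C_ij = (−1)^(i+j)·(3×3 minor ij) of I−A; the adjugate is their transpose:
adj(I−A) = Cᵀ =
  [ 0.405875   0.053125   0.079625   0.078625]
  [ 0.013500   0.455625   0.182250   0.043875]
  [ 0.023875   0.003125   0.468250   0.004625]
  [ 0.099750   0.301875   0.471000   0.762000]
det(I−A) = Σ_j (I−A)_1j·C_1j = (1.00)(0.405875) + (-0.05)(0.013500) + (-0.05)(0.023875) + (-0.10)(0.099750) = 0.39403125
(I − A)⁻¹ = adj(I−A) / det(I−A) ≈
  [   1.0301     0.1348     0.2021     0.1995]
  [   0.0343     1.1563     0.4625     0.1113]
  [   0.0606     0.0079     1.1884     0.0117]
  [   0.2532     0.7661     1.1953     1.9339]
x = (I − A)⁻¹ d = adj(I−A)·d / det(I−A), with det(I−A) = 0.39403125:
  x_1 = (0.405875·375 + 0.053125·1000 + 0.079625·175 + 0.078625·150) / 0.39403125 = 231.05625 / 0.39403125 ≈ 586.39
  x_2 = (0.013500·375 + 0.455625·1000 + 0.182250·175 + 0.043875·150) / 0.39403125 = 499.1625 / 0.39403125 ≈ 1266.81
  x_3 = (0.023875·375 + 0.003125·1000 + 0.468250·175 + 0.004625·150) / 0.39403125 = 94.715625 / 0.39403125 ≈ 240.38
  x_4 = (0.099750·375 + 0.301875·1000 + 0.471000·175 + 0.762000·150) / 0.39403125 = 536.00625 / 0.39403125 ≈ 1360.31

x_3 = 240.38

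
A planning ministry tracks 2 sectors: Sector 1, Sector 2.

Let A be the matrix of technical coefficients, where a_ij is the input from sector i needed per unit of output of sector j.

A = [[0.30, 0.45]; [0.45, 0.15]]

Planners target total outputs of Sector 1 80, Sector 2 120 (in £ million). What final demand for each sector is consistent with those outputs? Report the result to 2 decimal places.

I − A =
  [   0.70    -0.45]
  [  -0.45     0.85]
d = (I − A) x:
  d_1 = (+0.70)·80 + (-0.45)·120 = 2.00
  d_2 = (-0.45)·80 + (+0.85)·120 = 66.00

d_1 = 2.00, d_2 = 66.00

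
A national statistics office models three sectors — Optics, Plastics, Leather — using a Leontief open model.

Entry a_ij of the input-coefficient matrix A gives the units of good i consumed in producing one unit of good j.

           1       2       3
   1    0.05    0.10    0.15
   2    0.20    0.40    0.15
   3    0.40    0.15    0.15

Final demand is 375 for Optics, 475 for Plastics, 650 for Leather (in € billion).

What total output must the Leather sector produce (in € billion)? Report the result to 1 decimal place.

x_3 = 1364.9

I − A =
  [   0.95    -0.10    -0.15]
  [  -0.20     0.60    -0.15]
  [  -0.40    -0.15     0.85]
Cofactors of I−A, C_ij = (−1)^(i+j)·(minor ij) (rows/columns in the sector order above):
  C_11 = (0.60)(0.85) − (-0.15)(-0.15) = 0.4875
  C_12 = −[(-0.20)(0.85) − (-0.15)(-0.40)] = 0.2300
  C_13 = (-0.20)(-0.15) − (0.60)(-0.40) = 0.2700
  C_21 = −[(-0.10)(0.85) − (-0.15)(-0.15)] = 0.1075
  C_22 = (0.95)(0.85) − (-0.15)(-0.40) = 0.7475
  C_23 = −[(0.95)(-0.15) − (-0.10)(-0.40)] = 0.1825
  C_31 = (-0.10)(-0.15) − (-0.15)(0.60) = 0.1050
  C_32 = −[(0.95)(-0.15) − (-0.15)(-0.20)] = 0.1725
  C_33 = (0.95)(0.60) − (-0.10)(-0.20) = 0.5500
det(I−A) = Σ_j (I−A)_1j·C_1j = (0.95)(0.4875) + (-0.10)(0.2300) + (-0.15)(0.2700) = 0.399625
adj(I−A) = Cᵀ =
  [ 0.4875   0.1075   0.1050]
  [ 0.2300   0.7475   0.1725]
  [ 0.2700   0.1825   0.5500]
(I − A)⁻¹ = adj(I−A) / det(I−A) ≈
  [   1.2199     0.2690     0.2627]
  [   0.5755     1.8705     0.4317]
  [   0.6756     0.4567     1.3763]
x = (I − A)⁻¹ d = adj(I−A)·d / det(I−A), with det(I−A) = 0.399625:
  x_1 = (0.4875·375 + 0.1075·475 + 0.1050·650) / 0.399625 = 302.125 / 0.399625 ≈ 756.0
  x_2 = (0.2300·375 + 0.7475·475 + 0.1725·650) / 0.399625 = 553.4375 / 0.399625 ≈ 1384.9
  x_3 = (0.2700·375 + 0.1825·475 + 0.5500·650) / 0.399625 = 545.4375 / 0.399625 ≈ 1364.9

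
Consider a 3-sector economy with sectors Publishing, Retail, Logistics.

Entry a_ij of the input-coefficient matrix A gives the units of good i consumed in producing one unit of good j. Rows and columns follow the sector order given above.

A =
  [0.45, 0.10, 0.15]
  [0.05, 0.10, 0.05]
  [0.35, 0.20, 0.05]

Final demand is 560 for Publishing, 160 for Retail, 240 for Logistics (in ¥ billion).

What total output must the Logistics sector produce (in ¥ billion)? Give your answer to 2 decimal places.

x_3 = 788.28

I − A =
  [   0.55    -0.10    -0.15]
  [  -0.05     0.90    -0.05]
  [  -0.35    -0.20     0.95]
Cofactors of I−A, C_ij = (−1)^(i+j)·(minor ij) (rows/columns in the sector order above):
  C_11 = (0.90)(0.95) − (-0.05)(-0.20) = 0.8450
  C_12 = −[(-0.05)(0.95) − (-0.05)(-0.35)] = 0.0650
  C_13 = (-0.05)(-0.20) − (0.90)(-0.35) = 0.3250
  C_21 = −[(-0.10)(0.95) − (-0.15)(-0.20)] = 0.1250
  C_22 = (0.55)(0.95) − (-0.15)(-0.35) = 0.4700
  C_23 = −[(0.55)(-0.20) − (-0.10)(-0.35)] = 0.1450
  C_31 = (-0.10)(-0.05) − (-0.15)(0.90) = 0.1400
  C_32 = −[(0.55)(-0.05) − (-0.15)(-0.05)] = 0.0350
  C_33 = (0.55)(0.90) − (-0.10)(-0.05) = 0.4900
det(I−A) = Σ_j (I−A)_1j·C_1j = (0.55)(0.8450) + (-0.10)(0.0650) + (-0.15)(0.3250) = 0.4095
adj(I−A) = Cᵀ =
  [ 0.8450   0.1250   0.1400]
  [ 0.0650   0.4700   0.0350]
  [ 0.3250   0.1450   0.4900]
(I − A)⁻¹ = adj(I−A) / det(I−A) ≈
  [   2.0635     0.3053     0.3419]
  [   0.1587     1.1477     0.0855]
  [   0.7937     0.3541     1.1966]
x = (I − A)⁻¹ d = adj(I−A)·d / det(I−A), with det(I−A) = 0.4095:
  x_1 = (0.8450·560 + 0.1250·160 + 0.1400·240) / 0.4095 = 526.80 / 0.4095 ≈ 1286.45
  x_2 = (0.0650·560 + 0.4700·160 + 0.0350·240) / 0.4095 = 120.00 / 0.4095 ≈ 293.04
  x_3 = (0.3250·560 + 0.1450·160 + 0.4900·240) / 0.4095 = 322.80 / 0.4095 ≈ 788.28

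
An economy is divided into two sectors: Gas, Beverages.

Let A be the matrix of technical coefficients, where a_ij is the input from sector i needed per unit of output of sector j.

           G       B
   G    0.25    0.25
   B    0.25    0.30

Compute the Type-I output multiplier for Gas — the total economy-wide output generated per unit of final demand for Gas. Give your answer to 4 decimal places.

I − A =
  [   0.75    -0.25]
  [  -0.25     0.70]
det(I−A) = (0.75)(0.70) − (-0.25)(-0.25) = 0.4625
adj(I−A) = [[0.70, 0.25], [0.25, 0.75]]
(I − A)⁻¹ = adj(I−A) / det(I−A) ≈
  [   1.51351     0.54054]
  [   0.54054     1.62162]
The output multiplier for sector j is the column-j sum of the Leontief inverse (I − A)⁻¹ = adj(I−A) / det(I−A).
Column G of adj(I−A): (0.70, 0.25); det(I−A) = 0.4625.
m_G = (0.70 + 0.25) / 0.4625 = 0.95 / 0.4625 ≈ 2.0541.

m_G = 2.0541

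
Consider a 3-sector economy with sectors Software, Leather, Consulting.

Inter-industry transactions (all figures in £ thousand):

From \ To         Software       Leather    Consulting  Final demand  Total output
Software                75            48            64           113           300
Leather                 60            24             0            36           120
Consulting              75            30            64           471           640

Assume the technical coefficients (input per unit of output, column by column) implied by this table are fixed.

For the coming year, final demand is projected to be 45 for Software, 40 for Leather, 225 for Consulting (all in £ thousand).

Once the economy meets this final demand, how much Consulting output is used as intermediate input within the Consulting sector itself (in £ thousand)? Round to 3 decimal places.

z_CC = 31.546

Technical coefficients a_ij = z_ij / X_j:
  a_SS = 75/300 = 0.25, a_LS = 60/300 = 0.20, a_CS = 75/300 = 0.25
  a_SL = 48/120 = 0.40, a_LL = 24/120 = 0.20, a_CL = 30/120 = 0.25
  a_SC = 64/640 = 0.10, a_LC = 0/640 = 0.00, a_CC = 64/640 = 0.10
I − A =
  [   0.75    -0.40    -0.10]
  [  -0.20     0.80     0.00]
  [  -0.25    -0.25     0.90]
Cofactors of I−A, C_ij = (−1)^(i+j)·(minor ij) (rows/columns in the sector order above):
  C_11 = (0.80)(0.90) − (0.00)(-0.25) = 0.7200
  C_12 = −[(-0.20)(0.90) − (0.00)(-0.25)] = 0.1800
  C_13 = (-0.20)(-0.25) − (0.80)(-0.25) = 0.2500
  C_21 = −[(-0.40)(0.90) − (-0.10)(-0.25)] = 0.3850
  C_22 = (0.75)(0.90) − (-0.10)(-0.25) = 0.6500
  C_23 = −[(0.75)(-0.25) − (-0.40)(-0.25)] = 0.2875
  C_31 = (-0.40)(0.00) − (-0.10)(0.80) = 0.0800
  C_32 = −[(0.75)(0.00) − (-0.10)(-0.20)] = 0.0200
  C_33 = (0.75)(0.80) − (-0.40)(-0.20) = 0.5200
det(I−A) = Σ_j (I−A)_1j·C_1j = (0.75)(0.7200) + (-0.40)(0.1800) + (-0.10)(0.2500) = 0.4430
adj(I−A) = Cᵀ =
  [ 0.7200   0.3850   0.0800]
  [ 0.1800   0.6500   0.0200]
  [ 0.2500   0.2875   0.5200]
(I − A)⁻¹ = adj(I−A) / det(I−A) ≈
  [   1.6253     0.8691     0.1806]
  [   0.4063     1.4673     0.0451]
  [   0.5643     0.6490     1.1738]
First solve x = (I − A)⁻¹ d = adj(I−A)·d / det(I−A); in particular x_C = (0.2500·45 + 0.2875·40 + 0.5200·225) / 0.4430 = 139.75 / 0.4430 ≈ 315.46275.
Intermediate flow from C to C: z_CC = a_CC · x_C = 0.10 × 139.75 / 0.4430 = 13.975 / 0.4430 ≈ 31.546.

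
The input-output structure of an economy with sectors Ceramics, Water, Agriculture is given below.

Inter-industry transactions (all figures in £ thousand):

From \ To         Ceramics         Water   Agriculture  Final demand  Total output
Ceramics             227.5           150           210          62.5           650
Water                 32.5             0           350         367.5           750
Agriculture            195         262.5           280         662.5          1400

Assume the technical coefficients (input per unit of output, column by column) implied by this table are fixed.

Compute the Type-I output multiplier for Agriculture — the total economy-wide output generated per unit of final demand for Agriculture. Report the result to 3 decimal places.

m_3 = 2.573

Technical coefficients a_ij = z_ij / X_j:
  a_11 = 227.5/650 = 0.35, a_21 = 32.5/650 = 0.05, a_31 = 195/650 = 0.30
  a_12 = 150/750 = 0.20, a_22 = 0/750 = 0.00, a_32 = 262.5/750 = 0.35
  a_13 = 210/1400 = 0.15, a_23 = 350/1400 = 0.25, a_33 = 280/1400 = 0.20
I − A =
  [   0.65    -0.20    -0.15]
  [  -0.05     1.00    -0.25]
  [  -0.30    -0.35     0.80]
Cofactors of I−A, C_ij = (−1)^(i+j)·(minor ij) (rows/columns in the sector order above):
  C_11 = (1.00)(0.80) − (-0.25)(-0.35) = 0.7125
  C_12 = −[(-0.05)(0.80) − (-0.25)(-0.30)] = 0.1150
  C_13 = (-0.05)(-0.35) − (1.00)(-0.30) = 0.3175
  C_21 = −[(-0.20)(0.80) − (-0.15)(-0.35)] = 0.2125
  C_22 = (0.65)(0.80) − (-0.15)(-0.30) = 0.4750
  C_23 = −[(0.65)(-0.35) − (-0.20)(-0.30)] = 0.2875
  C_31 = (-0.20)(-0.25) − (-0.15)(1.00) = 0.2000
  C_32 = −[(0.65)(-0.25) − (-0.15)(-0.05)] = 0.1700
  C_33 = (0.65)(1.00) − (-0.20)(-0.05) = 0.6400
det(I−A) = Σ_j (I−A)_1j·C_1j = (0.65)(0.7125) + (-0.20)(0.1150) + (-0.15)(0.3175) = 0.3925
adj(I−A) = Cᵀ =
  [ 0.7125   0.2125   0.2000]
  [ 0.1150   0.4750   0.1700]
  [ 0.3175   0.2875   0.6400]
(I − A)⁻¹ = adj(I−A) / det(I−A) ≈
  [   1.8153     0.5414     0.5096]
  [   0.2930     1.2102     0.4331]
  [   0.8089     0.7325     1.6306]
The output multiplier for sector j is the column-j sum of the Leontief inverse (I − A)⁻¹ = adj(I−A) / det(I−A).
Column 3 of adj(I−A): (0.2000, 0.1700, 0.6400); det(I−A) = 0.3925.
m_3 = (0.2000 + 0.1700 + 0.6400) / 0.3925 = 1.01 / 0.3925 ≈ 2.573.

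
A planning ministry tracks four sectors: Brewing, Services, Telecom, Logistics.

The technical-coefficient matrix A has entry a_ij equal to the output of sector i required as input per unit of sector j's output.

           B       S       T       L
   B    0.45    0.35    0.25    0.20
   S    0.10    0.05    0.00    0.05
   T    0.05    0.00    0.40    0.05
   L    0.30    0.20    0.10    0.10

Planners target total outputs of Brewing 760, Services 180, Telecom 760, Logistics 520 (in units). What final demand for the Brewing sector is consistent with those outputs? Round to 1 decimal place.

d_B = 61.0

I − A =
  [   0.55    -0.35    -0.25    -0.20]
  [  -0.10     0.95     0.00    -0.05]
  [  -0.05     0.00     0.60    -0.05]
  [  -0.30    -0.20    -0.10     0.90]
d = (I − A) x:
  d_B = (+0.55)·760 + (-0.35)·180 + (-0.25)·760 + (-0.20)·520 = 61.0
  d_S = (-0.10)·760 + (+0.95)·180 + (+0.00)·760 + (-0.05)·520 = 69.0
  d_T = (-0.05)·760 + (+0.00)·180 + (+0.60)·760 + (-0.05)·520 = 392.0
  d_L = (-0.30)·760 + (-0.20)·180 + (-0.10)·760 + (+0.90)·520 = 128.0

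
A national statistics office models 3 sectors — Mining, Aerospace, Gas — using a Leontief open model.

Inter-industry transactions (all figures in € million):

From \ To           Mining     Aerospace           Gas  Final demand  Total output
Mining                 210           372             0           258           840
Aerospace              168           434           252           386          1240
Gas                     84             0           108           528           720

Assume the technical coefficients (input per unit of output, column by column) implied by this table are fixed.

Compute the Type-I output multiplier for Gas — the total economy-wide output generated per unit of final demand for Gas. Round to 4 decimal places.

m_G = 2.2529

Technical coefficients a_ij = z_ij / X_j:
  a_MM = 210/840 = 0.25, a_AM = 168/840 = 0.20, a_GM = 84/840 = 0.10
  a_MA = 372/1240 = 0.30, a_AA = 434/1240 = 0.35, a_GA = 0/1240 = 0.00
  a_MG = 0/720 = 0.00, a_AG = 252/720 = 0.35, a_GG = 108/720 = 0.15
I − A =
  [   0.75    -0.30     0.00]
  [  -0.20     0.65    -0.35]
  [  -0.10     0.00     0.85]
Cofactors of I−A, C_ij = (−1)^(i+j)·(minor ij) (rows/columns in the sector order above):
  C_11 = (0.65)(0.85) − (-0.35)(0.00) = 0.5525
  C_12 = −[(-0.20)(0.85) − (-0.35)(-0.10)] = 0.2050
  C_13 = (-0.20)(0.00) − (0.65)(-0.10) = 0.0650
  C_21 = −[(-0.30)(0.85) − (0.00)(0.00)] = 0.2550
  C_22 = (0.75)(0.85) − (0.00)(-0.10) = 0.6375
  C_23 = −[(0.75)(0.00) − (-0.30)(-0.10)] = 0.0300
  C_31 = (-0.30)(-0.35) − (0.00)(0.65) = 0.1050
  C_32 = −[(0.75)(-0.35) − (0.00)(-0.20)] = 0.2625
  C_33 = (0.75)(0.65) − (-0.30)(-0.20) = 0.4275
det(I−A) = Σ_j (I−A)_1j·C_1j = (0.75)(0.5525) + (-0.30)(0.2050) + (0.00)(0.0650) = 0.352875
adj(I−A) = Cᵀ =
  [ 0.5525   0.2550   0.1050]
  [ 0.2050   0.6375   0.2625]
  [ 0.0650   0.0300   0.4275]
(I − A)⁻¹ = adj(I−A) / det(I−A) ≈
  [   1.56571     0.72264     0.29756]
  [   0.58094     1.80659     0.74389]
  [   0.18420     0.08502     1.21148]
The output multiplier for sector j is the column-j sum of the Leontief inverse (I − A)⁻¹ = adj(I−A) / det(I−A).
Column G of adj(I−A): (0.1050, 0.2625, 0.4275); det(I−A) = 0.352875.
m_G = (0.1050 + 0.2625 + 0.4275) / 0.352875 = 0.795 / 0.352875 ≈ 2.2529.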